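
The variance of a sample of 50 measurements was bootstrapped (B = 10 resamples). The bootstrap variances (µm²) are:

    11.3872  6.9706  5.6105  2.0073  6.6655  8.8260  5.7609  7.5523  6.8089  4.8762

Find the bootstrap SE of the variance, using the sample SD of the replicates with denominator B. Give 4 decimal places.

SE* = 2.3386

Bootstrap SE is the standard deviation of the 10 replicate variances.
Mean of replicates: (11.3872 + 6.9706 + 5.6105 + 2.0073 + 6.6655 + 8.8260 + 5.7609 + 7.5523 + 6.8089 + 4.8762) / 10 = 66.46540 / 10 = 6.64654
Sum of squared deviations: (+4.74066)² + (+0.32406)² + (−1.03604)² + (−4.63924)² + (+0.01896)² + (+2.17946)² + (−0.88564)² + (+0.90576)² + (+0.16236)² + (−1.77034)² = 54.69043
Variance = 54.69043 / 10 = 5.46904
SE* = √5.46904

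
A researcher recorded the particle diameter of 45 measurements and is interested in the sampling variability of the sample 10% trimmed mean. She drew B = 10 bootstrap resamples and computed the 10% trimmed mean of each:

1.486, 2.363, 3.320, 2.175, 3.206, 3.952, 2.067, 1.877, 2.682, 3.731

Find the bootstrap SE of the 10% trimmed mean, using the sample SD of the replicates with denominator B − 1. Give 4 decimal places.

SE* = 0.8307

Bootstrap SE is the standard deviation of the 10 replicate 10% trimmed means.
Mean of replicates: (1.486 + 2.363 + 3.320 + 2.175 + 3.206 + 3.952 + 2.067 + 1.877 + 2.682 + 3.731) / 10 = 26.85900 / 10 = 2.68590
Sum of squared deviations: (−1.19990)² + (−0.32290)² + (+0.63410)² + (−0.51090)² + (+0.52010)² + (+1.26610)² + (−0.61890)² + (−0.80890)² + (−0.00390)² + (+1.04510)² = 6.21024
Variance = 6.21024 / 9 = 0.69003
SE* = √0.69003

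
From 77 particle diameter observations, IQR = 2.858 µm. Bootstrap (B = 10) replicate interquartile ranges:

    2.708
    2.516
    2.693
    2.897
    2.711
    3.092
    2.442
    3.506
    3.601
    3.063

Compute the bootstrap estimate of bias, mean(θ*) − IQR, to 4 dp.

mean(θ*) = (2.708 + 2.516 + 2.693 + 2.897 + 2.711 + 3.092 + 2.442 + 3.506 + 3.601 + 3.063) / 10 = 2.92290
bias = 2.92290 − 2.858

bias = +0.0649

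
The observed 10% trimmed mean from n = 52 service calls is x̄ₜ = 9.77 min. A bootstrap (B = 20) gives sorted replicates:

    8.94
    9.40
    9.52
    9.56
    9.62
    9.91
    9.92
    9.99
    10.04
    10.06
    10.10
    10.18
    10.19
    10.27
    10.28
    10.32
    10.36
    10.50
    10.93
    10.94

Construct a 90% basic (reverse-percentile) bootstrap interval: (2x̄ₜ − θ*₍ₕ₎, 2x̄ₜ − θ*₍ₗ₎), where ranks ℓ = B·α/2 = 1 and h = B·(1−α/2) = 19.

Percentile endpoints at ranks 1 and 19: θ*₍1₎ = 8.94, θ*₍19₎ = 10.93.
Basic interval reflects these around x̄ₜ:
  lower = 2 × 9.77 − 10.93 = 8.61
  upper = 2 × 9.77 − 8.94 = 10.60

(8.61, 10.60)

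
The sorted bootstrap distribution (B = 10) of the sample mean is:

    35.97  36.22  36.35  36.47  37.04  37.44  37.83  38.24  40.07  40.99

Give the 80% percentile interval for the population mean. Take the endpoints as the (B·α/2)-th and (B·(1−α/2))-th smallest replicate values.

(35.97, 40.07)

α = 0.20; lower rank = 10 × 0.100 = 1; upper rank = 10 × 0.900 = 9.
The 1st smallest replicate is 35.97; the 9th is 40.07.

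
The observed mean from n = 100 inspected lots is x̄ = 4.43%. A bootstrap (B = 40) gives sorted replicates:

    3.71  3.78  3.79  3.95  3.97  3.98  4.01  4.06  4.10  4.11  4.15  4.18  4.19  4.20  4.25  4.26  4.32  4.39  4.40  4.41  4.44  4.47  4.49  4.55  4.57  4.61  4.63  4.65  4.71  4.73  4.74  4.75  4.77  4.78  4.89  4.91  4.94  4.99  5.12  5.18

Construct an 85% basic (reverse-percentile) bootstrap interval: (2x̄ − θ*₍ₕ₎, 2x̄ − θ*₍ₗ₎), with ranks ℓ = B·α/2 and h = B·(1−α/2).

Percentile endpoints at ranks 3 and 37: θ*₍3₎ = 3.79, θ*₍37₎ = 4.94.
Basic interval reflects these around x̄:
  lower = 2 × 4.43 − 4.94 = 3.92
  upper = 2 × 4.43 − 3.79 = 5.07

(3.92, 5.07)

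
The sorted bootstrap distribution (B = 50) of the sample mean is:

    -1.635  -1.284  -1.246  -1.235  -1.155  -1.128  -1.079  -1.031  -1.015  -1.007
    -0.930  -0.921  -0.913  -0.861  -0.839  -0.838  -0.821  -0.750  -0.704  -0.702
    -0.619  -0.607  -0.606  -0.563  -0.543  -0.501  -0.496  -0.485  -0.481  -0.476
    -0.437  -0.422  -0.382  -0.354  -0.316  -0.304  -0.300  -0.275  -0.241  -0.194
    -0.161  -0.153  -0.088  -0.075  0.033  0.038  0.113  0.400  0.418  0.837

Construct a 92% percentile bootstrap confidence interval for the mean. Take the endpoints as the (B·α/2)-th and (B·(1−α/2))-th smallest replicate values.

(-1.284, 0.400)

α = 0.08; lower rank = 50 × 0.040 = 2; upper rank = 50 × 0.960 = 48.
The 2nd smallest replicate is -1.284; the 48th is 0.400.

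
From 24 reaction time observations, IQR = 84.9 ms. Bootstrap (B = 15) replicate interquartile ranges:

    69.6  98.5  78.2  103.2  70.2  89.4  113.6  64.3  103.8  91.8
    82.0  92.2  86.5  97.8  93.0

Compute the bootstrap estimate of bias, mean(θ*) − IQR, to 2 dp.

mean(θ*) = (69.6 + 98.5 + 78.2 + 103.2 + 70.2 + 89.4 + 113.6 + 64.3 + 103.8 + 91.8 + 82.0 + 92.2 + 86.5 + 97.8 + 93.0) / 15 = 88.940
bias = 88.940 − 84.9

bias = +4.04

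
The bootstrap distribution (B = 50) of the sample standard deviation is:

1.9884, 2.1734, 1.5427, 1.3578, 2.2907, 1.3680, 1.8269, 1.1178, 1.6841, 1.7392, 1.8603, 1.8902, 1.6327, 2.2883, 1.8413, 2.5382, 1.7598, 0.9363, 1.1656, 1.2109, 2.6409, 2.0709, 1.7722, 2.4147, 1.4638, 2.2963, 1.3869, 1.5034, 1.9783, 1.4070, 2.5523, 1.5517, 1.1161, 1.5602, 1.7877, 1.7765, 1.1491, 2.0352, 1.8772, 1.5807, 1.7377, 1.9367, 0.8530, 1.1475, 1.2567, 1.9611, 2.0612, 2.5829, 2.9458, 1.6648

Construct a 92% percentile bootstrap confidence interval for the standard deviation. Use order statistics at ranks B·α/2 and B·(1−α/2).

Sorted replicates: 0.8530, 0.9363, 1.1161, 1.1178, 1.1475, 1.1491, 1.1656, 1.2109, 1.2567, 1.3578, 1.3680, 1.3869, 1.4070, 1.4638, 1.5034, 1.5427, 1.5517, 1.5602, 1.5807, 1.6327, 1.6648, 1.6841, 1.7377, 1.7392, 1.7598, 1.7722, 1.7765, 1.7877, 1.8269, 1.8413, 1.8603, 1.8772, 1.8902, 1.9367, 1.9611, 1.9783, 1.9884, 2.0352, 2.0612, 2.0709, 2.1734, 2.2883, 2.2907, 2.2963, 2.4147, 2.5382, 2.5523, 2.5829, 2.6409, 2.9458
α = 0.08; lower rank = 50 × 0.040 = 2; upper rank = 50 × 0.960 = 48.
The 2nd smallest replicate is 0.9363; the 48th is 2.5829.

(0.9363, 2.5829)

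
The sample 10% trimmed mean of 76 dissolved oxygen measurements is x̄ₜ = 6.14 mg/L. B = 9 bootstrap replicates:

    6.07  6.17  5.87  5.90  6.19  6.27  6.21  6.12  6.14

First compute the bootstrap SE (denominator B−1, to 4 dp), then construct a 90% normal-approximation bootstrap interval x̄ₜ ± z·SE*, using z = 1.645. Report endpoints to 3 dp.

Mean of replicates = 6.1044; sum of squared deviations = 0.1496; SE* = √(0.1496/8) = 0.1368
Margin = 1.645 × 0.1368 = 0.2250
Interval: 6.14 ± 0.2250

(5.915, 6.365)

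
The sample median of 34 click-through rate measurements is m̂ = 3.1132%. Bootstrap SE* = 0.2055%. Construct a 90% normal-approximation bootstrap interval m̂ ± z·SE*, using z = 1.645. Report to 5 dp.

(2.77515, 3.45125)

Margin = 1.645 × 0.2055 = 0.338048
Interval: 3.1132 ± 0.338048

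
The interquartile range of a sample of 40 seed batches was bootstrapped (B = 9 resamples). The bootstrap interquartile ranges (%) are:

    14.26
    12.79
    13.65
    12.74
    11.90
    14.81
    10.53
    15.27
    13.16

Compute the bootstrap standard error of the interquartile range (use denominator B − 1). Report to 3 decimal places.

SE* = 1.474

Bootstrap SE is the standard deviation of the 9 replicate interquartile ranges.
Mean of replicates: (14.26 + 12.79 + 13.65 + 12.74 + 11.90 + 14.81 + 10.53 + 15.27 + 13.16) / 9 = 119.1100 / 9 = 13.2344
Sum of squared deviations: (+1.0256)² + (−0.4444)² + (+0.4156)² + (−0.4944)² + (−1.3344)² + (+1.5756)² + (−2.7044)² + (+2.0356)² + (−0.0744)² = 17.3926
Variance = 17.3926 / 8 = 2.1741
SE* = √2.1741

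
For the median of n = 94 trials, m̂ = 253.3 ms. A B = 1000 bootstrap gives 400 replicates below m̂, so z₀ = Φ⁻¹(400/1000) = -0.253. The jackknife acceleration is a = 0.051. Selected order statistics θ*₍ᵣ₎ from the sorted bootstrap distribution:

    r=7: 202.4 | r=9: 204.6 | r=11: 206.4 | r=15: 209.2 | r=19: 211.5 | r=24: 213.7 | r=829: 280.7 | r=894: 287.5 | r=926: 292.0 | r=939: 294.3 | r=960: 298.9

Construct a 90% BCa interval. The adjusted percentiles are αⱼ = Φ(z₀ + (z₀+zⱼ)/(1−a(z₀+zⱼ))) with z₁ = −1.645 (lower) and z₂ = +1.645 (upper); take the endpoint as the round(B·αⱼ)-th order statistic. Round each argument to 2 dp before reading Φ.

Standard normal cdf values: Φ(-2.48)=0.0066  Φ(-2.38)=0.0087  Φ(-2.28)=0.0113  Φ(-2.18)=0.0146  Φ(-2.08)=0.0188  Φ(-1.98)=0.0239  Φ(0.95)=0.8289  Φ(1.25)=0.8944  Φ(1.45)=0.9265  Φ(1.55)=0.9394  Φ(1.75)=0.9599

(213.7, 287.5)

Lower: z₀ + z₁ = -0.253 + (-1.645) = -1.898; 1 − a(z₀+z₁) = 1 − (0.051)(-1.898) = 1.0968; argument = -0.253 + (-1.898)/1.0968 = -1.9835 → -1.98.
α₁ = Φ(-1.98) = 0.0239; rank = round(1000 × 0.0239) = 24; θ*₍24₎ = 213.7.
Upper: z₀ + z₂ = 1.392; 1 − a(z₀+z₂) = 0.9290; argument = 1.2454 → 1.25; α₂ = 0.8944; rank = 894; θ*₍894₎ = 287.5.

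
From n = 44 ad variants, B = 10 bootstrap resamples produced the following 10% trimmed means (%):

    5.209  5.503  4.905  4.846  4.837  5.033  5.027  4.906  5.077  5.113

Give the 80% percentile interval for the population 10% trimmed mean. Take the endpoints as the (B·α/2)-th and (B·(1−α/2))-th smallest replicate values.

(4.837, 5.209)

Sorted replicates: 4.837, 4.846, 4.905, 4.906, 5.027, 5.033, 5.077, 5.113, 5.209, 5.503
α = 0.20; lower rank = 10 × 0.100 = 1; upper rank = 10 × 0.900 = 9.
The 1st smallest replicate is 4.837; the 9th is 5.209.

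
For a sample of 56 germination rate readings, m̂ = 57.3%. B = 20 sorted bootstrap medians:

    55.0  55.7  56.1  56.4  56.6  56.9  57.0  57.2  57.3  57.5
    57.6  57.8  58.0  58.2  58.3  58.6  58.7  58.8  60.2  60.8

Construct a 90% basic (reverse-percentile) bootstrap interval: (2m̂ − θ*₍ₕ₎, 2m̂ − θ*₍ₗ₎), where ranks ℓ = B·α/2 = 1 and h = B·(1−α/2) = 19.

Percentile endpoints at ranks 1 and 19: θ*₍1₎ = 55.0, θ*₍19₎ = 60.2.
Basic interval reflects these around m̂:
  lower = 2 × 57.3 − 60.2 = 54.4
  upper = 2 × 57.3 − 55.0 = 59.6

(54.4, 59.6)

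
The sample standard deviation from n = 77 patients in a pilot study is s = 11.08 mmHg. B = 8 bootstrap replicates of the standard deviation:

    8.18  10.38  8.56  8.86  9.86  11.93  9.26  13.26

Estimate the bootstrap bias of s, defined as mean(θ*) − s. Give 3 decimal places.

mean(θ*) = (8.18 + 10.38 + 8.56 + 8.86 + 9.86 + 11.93 + 9.26 + 13.26) / 8 = 10.0362
bias = 10.0362 − 11.08

bias = −1.044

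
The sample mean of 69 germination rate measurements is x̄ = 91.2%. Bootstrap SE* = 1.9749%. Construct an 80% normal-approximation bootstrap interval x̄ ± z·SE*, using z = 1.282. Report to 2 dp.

(88.67, 93.73)

Margin = 1.282 × 1.9749 = 2.532
Interval: 91.2 ± 2.532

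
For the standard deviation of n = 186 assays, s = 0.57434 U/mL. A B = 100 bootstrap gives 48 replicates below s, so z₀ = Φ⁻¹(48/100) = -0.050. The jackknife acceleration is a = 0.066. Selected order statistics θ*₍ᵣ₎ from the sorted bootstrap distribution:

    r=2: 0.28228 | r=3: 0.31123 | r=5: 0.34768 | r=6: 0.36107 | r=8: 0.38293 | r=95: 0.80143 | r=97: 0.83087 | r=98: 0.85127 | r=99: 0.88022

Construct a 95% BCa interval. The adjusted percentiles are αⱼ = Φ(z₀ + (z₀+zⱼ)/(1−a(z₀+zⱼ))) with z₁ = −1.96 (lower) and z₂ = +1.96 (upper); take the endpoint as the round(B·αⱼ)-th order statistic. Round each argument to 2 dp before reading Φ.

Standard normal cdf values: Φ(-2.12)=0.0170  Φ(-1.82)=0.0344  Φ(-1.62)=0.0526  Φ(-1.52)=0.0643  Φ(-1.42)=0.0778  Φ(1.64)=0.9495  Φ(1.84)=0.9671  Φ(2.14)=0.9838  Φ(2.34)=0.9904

(0.31123, 0.85127)

Lower: z₀ + z₁ = -0.050 + (-1.960) = -2.010; 1 − a(z₀+z₁) = 1 − (0.066)(-2.010) = 1.1327; argument = -0.050 + (-2.010)/1.1327 = -1.8246 → -1.82.
α₁ = Φ(-1.82) = 0.0344; rank = round(100 × 0.0344) = 3; θ*₍3₎ = 0.31123.
Upper: z₀ + z₂ = 1.910; 1 − a(z₀+z₂) = 0.8739; argument = 2.1355 → 2.14; α₂ = 0.9838; rank = 98; θ*₍98₎ = 0.85127.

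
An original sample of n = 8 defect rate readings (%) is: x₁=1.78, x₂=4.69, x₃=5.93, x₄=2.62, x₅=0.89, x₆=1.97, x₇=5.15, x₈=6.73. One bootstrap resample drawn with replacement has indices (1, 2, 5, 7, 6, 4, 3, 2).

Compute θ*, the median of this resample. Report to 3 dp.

Resample values: 1.78, 4.69, 0.89, 5.15, 1.97, 2.62, 5.93, 4.69.
Sorted: 0.89, 1.78, 1.97, 2.62, 4.69, 4.69, 5.15, 5.93
Median = average of the two middle values = 3.655

θ* = 3.655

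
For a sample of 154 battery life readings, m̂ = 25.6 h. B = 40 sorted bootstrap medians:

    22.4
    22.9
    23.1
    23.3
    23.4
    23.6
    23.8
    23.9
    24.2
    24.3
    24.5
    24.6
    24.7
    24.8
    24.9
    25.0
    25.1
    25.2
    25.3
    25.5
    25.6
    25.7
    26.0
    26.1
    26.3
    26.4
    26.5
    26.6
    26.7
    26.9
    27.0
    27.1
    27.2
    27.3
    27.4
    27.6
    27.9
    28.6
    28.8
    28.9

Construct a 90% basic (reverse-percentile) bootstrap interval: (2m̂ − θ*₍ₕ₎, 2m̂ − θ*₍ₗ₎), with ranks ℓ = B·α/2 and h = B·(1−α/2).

(22.6, 28.3)

Percentile endpoints at ranks 2 and 38: θ*₍2₎ = 22.9, θ*₍38₎ = 28.6.
Basic interval reflects these around m̂:
  lower = 2 × 25.6 − 28.6 = 22.6
  upper = 2 × 25.6 − 22.9 = 28.3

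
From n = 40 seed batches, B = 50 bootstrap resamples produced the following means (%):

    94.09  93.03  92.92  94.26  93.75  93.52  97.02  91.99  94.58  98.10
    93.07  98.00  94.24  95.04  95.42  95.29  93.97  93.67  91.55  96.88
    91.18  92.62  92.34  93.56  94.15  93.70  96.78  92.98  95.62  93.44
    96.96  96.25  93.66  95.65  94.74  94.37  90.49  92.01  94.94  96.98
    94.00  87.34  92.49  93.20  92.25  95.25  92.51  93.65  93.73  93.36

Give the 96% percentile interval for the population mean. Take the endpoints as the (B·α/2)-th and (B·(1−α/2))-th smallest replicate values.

(87.34, 98.00)

Sorted replicates: 87.34, 90.49, 91.18, 91.55, 91.99, 92.01, 92.25, 92.34, 92.49, 92.51, 92.62, 92.92, 92.98, 93.03, 93.07, 93.20, 93.36, 93.44, 93.52, 93.56, 93.65, 93.66, 93.67, 93.70, 93.73, 93.75, 93.97, 94.00, 94.09, 94.15, 94.24, 94.26, 94.37, 94.58, 94.74, 94.94, 95.04, 95.25, 95.29, 95.42, 95.62, 95.65, 96.25, 96.78, 96.88, 96.96, 96.98, 97.02, 98.00, 98.10
α = 0.04; lower rank = 50 × 0.020 = 1; upper rank = 50 × 0.980 = 49.
The 1st smallest replicate is 87.34; the 49th is 98.00.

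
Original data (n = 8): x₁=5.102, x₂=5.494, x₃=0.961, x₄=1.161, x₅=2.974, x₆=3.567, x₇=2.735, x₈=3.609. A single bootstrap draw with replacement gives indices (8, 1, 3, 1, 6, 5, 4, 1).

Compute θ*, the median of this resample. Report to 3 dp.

Resample values: 3.609, 5.102, 0.961, 5.102, 3.567, 2.974, 1.161, 5.102.
Sorted: 0.961, 1.161, 2.974, 3.567, 3.609, 5.102, 5.102, 5.102
Median = average of the two middle values = 3.588

θ* = 3.588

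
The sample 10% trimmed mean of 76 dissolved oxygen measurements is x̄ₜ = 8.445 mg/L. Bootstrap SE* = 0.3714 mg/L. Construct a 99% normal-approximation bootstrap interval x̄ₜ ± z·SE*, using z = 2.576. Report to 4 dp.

(7.4883, 9.4017)

Margin = 2.576 × 0.3714 = 0.95673
Interval: 8.445 ± 0.95673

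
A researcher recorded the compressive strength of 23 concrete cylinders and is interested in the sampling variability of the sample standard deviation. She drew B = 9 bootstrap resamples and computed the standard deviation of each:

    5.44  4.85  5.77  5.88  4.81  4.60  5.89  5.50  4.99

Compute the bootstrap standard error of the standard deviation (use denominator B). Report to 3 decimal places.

SE* = 0.471

Bootstrap SE is the standard deviation of the 9 replicate standard deviations.
Mean of replicates: (5.44 + 4.85 + 5.77 + 5.88 + 4.81 + 4.60 + 5.89 + 5.50 + 4.99) / 9 = 47.7300 / 9 = 5.3033
Sum of squared deviations: (+0.1367)² + (−0.4533)² + (+0.4667)² + (+0.5767)² + (−0.4933)² + (−0.7033)² + (+0.5867)² + (+0.1967)² + (−0.3133)² = 1.9936
Variance = 1.9936 / 9 = 0.2215
SE* = √0.2215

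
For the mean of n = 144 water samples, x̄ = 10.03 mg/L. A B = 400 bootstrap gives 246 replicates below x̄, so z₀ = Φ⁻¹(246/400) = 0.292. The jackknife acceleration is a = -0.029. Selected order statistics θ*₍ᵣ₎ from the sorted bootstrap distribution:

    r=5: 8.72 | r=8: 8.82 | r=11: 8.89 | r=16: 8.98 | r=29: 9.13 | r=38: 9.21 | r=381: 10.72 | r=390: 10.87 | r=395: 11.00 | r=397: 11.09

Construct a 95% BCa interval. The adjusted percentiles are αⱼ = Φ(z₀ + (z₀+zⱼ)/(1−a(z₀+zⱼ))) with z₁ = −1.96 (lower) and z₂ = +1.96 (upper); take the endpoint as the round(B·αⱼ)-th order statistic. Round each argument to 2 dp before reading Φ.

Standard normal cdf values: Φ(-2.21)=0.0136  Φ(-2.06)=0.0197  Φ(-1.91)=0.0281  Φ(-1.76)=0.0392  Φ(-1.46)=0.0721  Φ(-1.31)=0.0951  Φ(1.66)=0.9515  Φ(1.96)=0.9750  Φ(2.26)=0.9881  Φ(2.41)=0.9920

Lower: z₀ + z₁ = 0.292 + (-1.960) = -1.668; 1 − a(z₀+z₁) = 1 − (-0.029)(-1.668) = 0.9516; argument = 0.292 + (-1.668)/0.9516 = -1.4608 → -1.46.
α₁ = Φ(-1.46) = 0.0721; rank = round(400 × 0.0721) = 29; θ*₍29₎ = 9.13.
Upper: z₀ + z₂ = 2.252; 1 − a(z₀+z₂) = 1.0653; argument = 2.4059 → 2.41; α₂ = 0.9920; rank = 397; θ*₍397₎ = 11.09.

(9.13, 11.09)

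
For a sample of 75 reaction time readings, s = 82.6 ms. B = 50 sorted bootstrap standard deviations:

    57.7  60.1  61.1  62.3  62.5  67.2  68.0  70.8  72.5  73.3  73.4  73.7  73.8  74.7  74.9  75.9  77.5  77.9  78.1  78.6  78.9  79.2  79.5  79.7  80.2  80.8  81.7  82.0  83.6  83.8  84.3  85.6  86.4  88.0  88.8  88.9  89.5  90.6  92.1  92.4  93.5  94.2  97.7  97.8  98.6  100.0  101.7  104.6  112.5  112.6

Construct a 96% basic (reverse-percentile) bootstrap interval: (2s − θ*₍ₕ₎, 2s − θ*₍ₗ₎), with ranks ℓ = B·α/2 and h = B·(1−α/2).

(52.7, 107.5)

Percentile endpoints at ranks 1 and 49: θ*₍1₎ = 57.7, θ*₍49₎ = 112.5.
Basic interval reflects these around s:
  lower = 2 × 82.6 − 112.5 = 52.7
  upper = 2 × 82.6 − 57.7 = 107.5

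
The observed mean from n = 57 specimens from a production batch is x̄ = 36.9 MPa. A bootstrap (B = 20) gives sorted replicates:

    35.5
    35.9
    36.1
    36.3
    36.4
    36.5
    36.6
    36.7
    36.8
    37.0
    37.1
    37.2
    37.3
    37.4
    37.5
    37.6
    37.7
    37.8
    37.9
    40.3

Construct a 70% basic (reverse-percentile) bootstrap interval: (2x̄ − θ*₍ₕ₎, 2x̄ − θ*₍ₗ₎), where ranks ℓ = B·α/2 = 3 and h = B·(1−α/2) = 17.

(36.1, 37.7)

Percentile endpoints at ranks 3 and 17: θ*₍3₎ = 36.1, θ*₍17₎ = 37.7.
Basic interval reflects these around x̄:
  lower = 2 × 36.9 − 37.7 = 36.1
  upper = 2 × 36.9 − 36.1 = 37.7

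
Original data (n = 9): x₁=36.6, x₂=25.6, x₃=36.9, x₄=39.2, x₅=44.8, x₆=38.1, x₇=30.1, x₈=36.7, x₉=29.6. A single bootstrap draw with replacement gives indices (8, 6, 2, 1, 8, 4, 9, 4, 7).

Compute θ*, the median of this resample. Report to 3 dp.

Resample values: 36.7, 38.1, 25.6, 36.6, 36.7, 39.2, 29.6, 39.2, 30.1.
Sorted: 25.6, 29.6, 30.1, 36.6, 36.7, 36.7, 38.1, 39.2, 39.2
Median = middle value = 36.700

θ* = 36.700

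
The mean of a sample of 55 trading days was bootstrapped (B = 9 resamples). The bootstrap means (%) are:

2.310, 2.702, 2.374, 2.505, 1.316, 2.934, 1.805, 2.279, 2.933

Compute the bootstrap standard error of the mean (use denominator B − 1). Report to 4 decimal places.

Bootstrap SE is the standard deviation of the 9 replicate means.
Mean of replicates: (2.310 + 2.702 + 2.374 + 2.505 + 1.316 + 2.934 + 1.805 + 2.279 + 2.933) / 9 = 21.15800 / 9 = 2.35089
Sum of squared deviations: (−0.04089)² + (+0.35111)² + (+0.02311)² + (+0.15411)² + (−1.03489)² + (+0.58311)² + (−0.54589)² + (−0.07189)² + (+0.58211)² = 2.20226
Variance = 2.20226 / 8 = 0.27528
SE* = √0.27528

SE* = 0.5247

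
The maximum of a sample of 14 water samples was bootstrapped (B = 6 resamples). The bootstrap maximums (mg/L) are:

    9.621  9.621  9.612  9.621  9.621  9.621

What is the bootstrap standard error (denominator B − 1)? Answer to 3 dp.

Bootstrap SE is the standard deviation of the 6 replicate maximums.
Mean of replicates: (9.621 + 9.621 + 9.612 + 9.621 + 9.621 + 9.621) / 6 = 57.717000 / 6 = 9.619500
Sum of squared deviations: (+0.001500)² + (+0.001500)² + (−0.007500)² + (+0.001500)² + (+0.001500)² + (+0.001500)² = 0.000068
Variance = 0.000068 / 5 = 0.000014
SE* = √0.000014

SE* = 0.004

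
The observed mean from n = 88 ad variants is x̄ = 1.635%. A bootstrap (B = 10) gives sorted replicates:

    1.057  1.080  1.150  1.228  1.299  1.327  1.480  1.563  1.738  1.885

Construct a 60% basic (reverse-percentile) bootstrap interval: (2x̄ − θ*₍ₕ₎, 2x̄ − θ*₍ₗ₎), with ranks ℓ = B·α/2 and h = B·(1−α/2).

Percentile endpoints at ranks 2 and 8: θ*₍2₎ = 1.080, θ*₍8₎ = 1.563.
Basic interval reflects these around x̄:
  lower = 2 × 1.635 − 1.563 = 1.707
  upper = 2 × 1.635 − 1.080 = 2.190

(1.707, 2.190)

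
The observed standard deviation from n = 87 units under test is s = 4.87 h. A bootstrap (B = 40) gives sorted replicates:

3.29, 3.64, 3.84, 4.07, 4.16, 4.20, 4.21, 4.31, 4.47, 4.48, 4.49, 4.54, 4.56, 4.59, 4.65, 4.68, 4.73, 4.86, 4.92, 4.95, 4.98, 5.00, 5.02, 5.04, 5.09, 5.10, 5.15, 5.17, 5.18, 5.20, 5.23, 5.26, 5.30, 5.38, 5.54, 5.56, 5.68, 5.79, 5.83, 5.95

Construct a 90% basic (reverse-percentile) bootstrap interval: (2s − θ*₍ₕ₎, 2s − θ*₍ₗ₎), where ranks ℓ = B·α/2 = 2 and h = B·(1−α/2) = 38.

Percentile endpoints at ranks 2 and 38: θ*₍2₎ = 3.64, θ*₍38₎ = 5.79.
Basic interval reflects these around s:
  lower = 2 × 4.87 − 5.79 = 3.95
  upper = 2 × 4.87 − 3.64 = 6.10

(3.95, 6.10)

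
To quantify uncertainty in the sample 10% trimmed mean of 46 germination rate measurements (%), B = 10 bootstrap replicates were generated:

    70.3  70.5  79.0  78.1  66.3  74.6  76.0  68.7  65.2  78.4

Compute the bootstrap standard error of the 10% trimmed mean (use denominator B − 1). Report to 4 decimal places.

Bootstrap SE is the standard deviation of the 10 replicate 10% trimmed means.
Mean of replicates: (70.3 + 70.5 + 79.0 + 78.1 + 66.3 + 74.6 + 76.0 + 68.7 + 65.2 + 78.4) / 10 = 727.10000 / 10 = 72.71000
Sum of squared deviations: (−2.41000)² + (−2.21000)² + (+6.29000)² + (+5.39000)² + (−6.41000)² + (+1.89000)² + (+3.29000)² + (−4.01000)² + (−7.51000)² + (+5.69000)² = 239.64900
Variance = 239.64900 / 9 = 26.62767
SE* = √26.62767

SE* = 5.1602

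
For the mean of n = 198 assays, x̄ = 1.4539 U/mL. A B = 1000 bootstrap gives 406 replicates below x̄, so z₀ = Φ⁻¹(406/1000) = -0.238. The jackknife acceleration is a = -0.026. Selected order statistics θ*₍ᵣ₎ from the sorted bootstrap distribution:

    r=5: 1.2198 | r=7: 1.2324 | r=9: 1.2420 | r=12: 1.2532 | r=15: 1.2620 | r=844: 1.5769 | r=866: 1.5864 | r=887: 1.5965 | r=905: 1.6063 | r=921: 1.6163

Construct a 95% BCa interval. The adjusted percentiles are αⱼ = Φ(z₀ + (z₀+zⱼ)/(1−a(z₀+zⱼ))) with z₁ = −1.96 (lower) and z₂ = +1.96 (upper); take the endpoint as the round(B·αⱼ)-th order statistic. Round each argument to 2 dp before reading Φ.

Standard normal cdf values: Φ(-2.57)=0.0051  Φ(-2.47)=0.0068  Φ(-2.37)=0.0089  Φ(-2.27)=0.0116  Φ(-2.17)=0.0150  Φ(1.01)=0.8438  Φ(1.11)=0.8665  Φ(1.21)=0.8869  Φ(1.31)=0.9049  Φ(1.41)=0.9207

(1.2198, 1.6163)

Lower: z₀ + z₁ = -0.238 + (-1.960) = -2.198; 1 − a(z₀+z₁) = 1 − (-0.026)(-2.198) = 0.9429; argument = -0.238 + (-2.198)/0.9429 = -2.5692 → -2.57.
α₁ = Φ(-2.57) = 0.0051; rank = round(1000 × 0.0051) = 5; θ*₍5₎ = 1.2198.
Upper: z₀ + z₂ = 1.722; 1 − a(z₀+z₂) = 1.0448; argument = 1.4102 → 1.41; α₂ = 0.9207; rank = 921; θ*₍921₎ = 1.6163.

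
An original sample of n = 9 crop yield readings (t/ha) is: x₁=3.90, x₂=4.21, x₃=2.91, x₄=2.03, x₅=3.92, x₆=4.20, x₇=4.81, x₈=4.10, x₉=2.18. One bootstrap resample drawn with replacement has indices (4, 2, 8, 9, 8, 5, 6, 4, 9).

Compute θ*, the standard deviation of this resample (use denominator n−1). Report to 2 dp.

Resample values: 2.03, 4.21, 4.10, 2.18, 4.10, 3.92, 4.20, 2.03, 2.18.
Mean = 3.2167; sum of squared deviations = 8.9746
s² = 8.9746 / 8 = 1.1218
s = √1.1218 = 1.06

θ* = 1.06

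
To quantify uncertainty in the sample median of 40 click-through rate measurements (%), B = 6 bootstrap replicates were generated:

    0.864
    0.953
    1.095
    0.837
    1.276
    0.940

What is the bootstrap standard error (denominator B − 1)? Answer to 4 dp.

SE* = 0.1648

Bootstrap SE is the standard deviation of the 6 replicate medians.
Mean of replicates: (0.864 + 0.953 + 1.095 + 0.837 + 1.276 + 0.940) / 6 = 5.96500 / 6 = 0.99417
Sum of squared deviations: (−0.13017)² + (−0.04117)² + (+0.10083)² + (−0.15717)² + (+0.28183)² + (−0.05417)² = 0.13587
Variance = 0.13587 / 5 = 0.02717
SE* = √0.02717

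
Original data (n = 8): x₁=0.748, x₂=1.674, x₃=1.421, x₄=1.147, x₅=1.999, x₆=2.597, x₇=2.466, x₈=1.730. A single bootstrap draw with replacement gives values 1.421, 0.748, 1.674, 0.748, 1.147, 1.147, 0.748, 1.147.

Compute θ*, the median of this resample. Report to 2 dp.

Sorted: 0.748, 0.748, 0.748, 1.147, 1.147, 1.147, 1.421, 1.674
Median = average of the two middle values = 1.15

θ* = 1.15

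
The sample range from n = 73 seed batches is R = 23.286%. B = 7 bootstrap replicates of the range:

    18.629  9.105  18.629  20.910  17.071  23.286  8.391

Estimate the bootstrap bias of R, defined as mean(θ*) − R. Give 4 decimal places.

mean(θ*) = (18.629 + 9.105 + 18.629 + 20.910 + 17.071 + 23.286 + 8.391) / 7 = 16.57443
bias = 16.57443 − 23.286

bias = −6.7116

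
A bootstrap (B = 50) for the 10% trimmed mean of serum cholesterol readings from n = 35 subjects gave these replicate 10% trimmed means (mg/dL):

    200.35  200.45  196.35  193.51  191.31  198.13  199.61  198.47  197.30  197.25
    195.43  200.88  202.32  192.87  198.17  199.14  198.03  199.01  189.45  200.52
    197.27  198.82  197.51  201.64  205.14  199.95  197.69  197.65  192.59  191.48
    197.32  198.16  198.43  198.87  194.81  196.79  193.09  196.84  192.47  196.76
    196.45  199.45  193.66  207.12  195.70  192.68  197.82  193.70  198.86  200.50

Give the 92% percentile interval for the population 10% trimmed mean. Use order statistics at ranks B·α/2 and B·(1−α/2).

(191.31, 202.32)

Sorted replicates: 189.45, 191.31, 191.48, 192.47, 192.59, 192.68, 192.87, 193.09, 193.51, 193.66, 193.70, 194.81, 195.43, 195.70, 196.35, 196.45, 196.76, 196.79, 196.84, 197.25, 197.27, 197.30, 197.32, 197.51, 197.65, 197.69, 197.82, 198.03, 198.13, 198.16, 198.17, 198.43, 198.47, 198.82, 198.86, 198.87, 199.01, 199.14, 199.45, 199.61, 199.95, 200.35, 200.45, 200.50, 200.52, 200.88, 201.64, 202.32, 205.14, 207.12
α = 0.08; lower rank = 50 × 0.040 = 2; upper rank = 50 × 0.960 = 48.
The 2nd smallest replicate is 191.31; the 48th is 202.32.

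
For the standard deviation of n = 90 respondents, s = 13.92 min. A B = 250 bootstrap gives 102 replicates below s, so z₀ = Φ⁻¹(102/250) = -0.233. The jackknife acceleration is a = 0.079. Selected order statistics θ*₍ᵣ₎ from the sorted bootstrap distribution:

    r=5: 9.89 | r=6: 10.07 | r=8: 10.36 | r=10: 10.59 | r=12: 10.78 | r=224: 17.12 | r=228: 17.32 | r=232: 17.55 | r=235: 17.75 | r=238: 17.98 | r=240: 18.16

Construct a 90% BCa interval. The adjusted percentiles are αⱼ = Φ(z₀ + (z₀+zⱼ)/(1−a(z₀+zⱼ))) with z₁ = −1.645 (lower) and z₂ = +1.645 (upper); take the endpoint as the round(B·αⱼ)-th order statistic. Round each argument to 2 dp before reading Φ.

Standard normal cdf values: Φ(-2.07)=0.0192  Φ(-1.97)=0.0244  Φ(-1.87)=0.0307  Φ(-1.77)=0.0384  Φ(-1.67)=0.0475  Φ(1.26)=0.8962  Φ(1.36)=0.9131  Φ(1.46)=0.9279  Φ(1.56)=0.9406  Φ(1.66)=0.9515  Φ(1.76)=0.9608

Lower: z₀ + z₁ = -0.233 + (-1.645) = -1.878; 1 − a(z₀+z₁) = 1 − (0.079)(-1.878) = 1.1484; argument = -0.233 + (-1.878)/1.1484 = -1.8684 → -1.87.
α₁ = Φ(-1.87) = 0.0307; rank = round(250 × 0.0307) = 8; θ*₍8₎ = 10.36.
Upper: z₀ + z₂ = 1.412; 1 − a(z₀+z₂) = 0.8885; argument = 1.3563 → 1.36; α₂ = 0.9131; rank = 228; θ*₍228₎ = 17.32.

(10.36, 17.32)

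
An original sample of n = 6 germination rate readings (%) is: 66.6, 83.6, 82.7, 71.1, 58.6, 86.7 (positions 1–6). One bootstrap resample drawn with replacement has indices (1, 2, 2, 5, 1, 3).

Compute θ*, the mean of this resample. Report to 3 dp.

Resample values: 66.6, 83.6, 83.6, 58.6, 66.6, 82.7.
Mean = (66.6 + 83.6 + 83.6 + 58.6 + 66.6 + 82.7) / 6 = 441.70 / 6 = 73.617

θ* = 73.617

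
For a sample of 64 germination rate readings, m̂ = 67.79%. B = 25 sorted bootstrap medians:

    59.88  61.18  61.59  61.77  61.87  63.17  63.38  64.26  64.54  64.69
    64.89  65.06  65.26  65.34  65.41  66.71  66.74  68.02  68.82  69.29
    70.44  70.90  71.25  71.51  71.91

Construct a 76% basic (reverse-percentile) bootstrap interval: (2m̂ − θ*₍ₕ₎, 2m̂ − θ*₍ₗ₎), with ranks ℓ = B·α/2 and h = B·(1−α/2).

Percentile endpoints at ranks 3 and 22: θ*₍3₎ = 61.59, θ*₍22₎ = 70.90.
Basic interval reflects these around m̂:
  lower = 2 × 67.79 − 70.90 = 64.68
  upper = 2 × 67.79 − 61.59 = 73.99

(64.68, 73.99)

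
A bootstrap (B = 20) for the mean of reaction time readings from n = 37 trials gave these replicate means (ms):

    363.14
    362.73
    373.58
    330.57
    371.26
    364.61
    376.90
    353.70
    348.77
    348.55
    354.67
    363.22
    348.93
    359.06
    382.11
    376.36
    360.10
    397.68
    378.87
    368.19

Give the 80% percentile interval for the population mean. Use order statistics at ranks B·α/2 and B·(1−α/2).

Sorted replicates: 330.57, 348.55, 348.77, 348.93, 353.70, 354.67, 359.06, 360.10, 362.73, 363.14, 363.22, 364.61, 368.19, 371.26, 373.58, 376.36, 376.90, 378.87, 382.11, 397.68
α = 0.20; lower rank = 20 × 0.100 = 2; upper rank = 20 × 0.900 = 18.
The 2nd smallest replicate is 348.55; the 18th is 378.87.

(348.55, 378.87)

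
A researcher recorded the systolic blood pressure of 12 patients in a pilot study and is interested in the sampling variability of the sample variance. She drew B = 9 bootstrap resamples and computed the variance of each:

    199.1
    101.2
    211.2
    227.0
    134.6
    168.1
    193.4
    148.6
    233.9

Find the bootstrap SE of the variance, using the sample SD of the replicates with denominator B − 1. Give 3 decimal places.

Bootstrap SE is the standard deviation of the 9 replicate variances.
Mean of replicates: (199.1 + 101.2 + 211.2 + 227.0 + 134.6 + 168.1 + 193.4 + 148.6 + 233.9) / 9 = 1617.1000 / 9 = 179.6778
Sum of squared deviations: (+19.4222)² + (−78.4778)² + (+31.5222)² + (+47.3222)² + (−45.0778)² + (−11.5778)² + (+13.7222)² + (−31.0778)² + (+54.2222)² = 16029.2556
Variance = 16029.2556 / 8 = 2003.6569
SE* = √2003.6569

SE* = 44.762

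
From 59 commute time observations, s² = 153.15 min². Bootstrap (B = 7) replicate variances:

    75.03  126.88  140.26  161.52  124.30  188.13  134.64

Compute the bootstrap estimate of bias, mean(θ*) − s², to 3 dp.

bias = −17.327

mean(θ*) = (75.03 + 126.88 + 140.26 + 161.52 + 124.30 + 188.13 + 134.64) / 7 = 135.8229
bias = 135.8229 − 153.15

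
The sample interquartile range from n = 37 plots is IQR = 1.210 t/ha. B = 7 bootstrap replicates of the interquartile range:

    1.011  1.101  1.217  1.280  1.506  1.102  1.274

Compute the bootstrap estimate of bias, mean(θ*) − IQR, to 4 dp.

bias = +0.0030

mean(θ*) = (1.011 + 1.101 + 1.217 + 1.280 + 1.506 + 1.102 + 1.274) / 7 = 1.21300
bias = 1.21300 − 1.210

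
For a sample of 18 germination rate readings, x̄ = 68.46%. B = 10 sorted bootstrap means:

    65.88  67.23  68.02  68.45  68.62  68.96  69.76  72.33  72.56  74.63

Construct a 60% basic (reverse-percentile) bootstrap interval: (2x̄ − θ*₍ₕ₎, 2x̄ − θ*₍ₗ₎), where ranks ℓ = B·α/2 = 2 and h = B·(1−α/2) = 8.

(64.59, 69.69)

Percentile endpoints at ranks 2 and 8: θ*₍2₎ = 67.23, θ*₍8₎ = 72.33.
Basic interval reflects these around x̄:
  lower = 2 × 68.46 − 72.33 = 64.59
  upper = 2 × 68.46 − 67.23 = 69.69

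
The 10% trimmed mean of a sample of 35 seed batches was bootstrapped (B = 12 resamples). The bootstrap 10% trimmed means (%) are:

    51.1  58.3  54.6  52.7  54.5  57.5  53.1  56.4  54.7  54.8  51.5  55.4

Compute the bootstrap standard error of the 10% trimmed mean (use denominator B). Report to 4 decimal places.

Bootstrap SE is the standard deviation of the 12 replicate 10% trimmed means.
Mean of replicates: (51.1 + 58.3 + 54.6 + 52.7 + 54.5 + 57.5 + 53.1 + 56.4 + 54.7 + 54.8 + 51.5 + 55.4) / 12 = 654.60000 / 12 = 54.55000
Sum of squared deviations: (−3.45000)² + (+3.75000)² + (+0.05000)² + (−1.85000)² + (−0.05000)² + (+2.95000)² + (−1.45000)² + (+1.85000)² + (+0.15000)² + (+0.25000)² + (−3.05000)² + (+0.85000)² = 53.73000
Variance = 53.73000 / 12 = 4.47750
SE* = √4.47750

SE* = 2.1160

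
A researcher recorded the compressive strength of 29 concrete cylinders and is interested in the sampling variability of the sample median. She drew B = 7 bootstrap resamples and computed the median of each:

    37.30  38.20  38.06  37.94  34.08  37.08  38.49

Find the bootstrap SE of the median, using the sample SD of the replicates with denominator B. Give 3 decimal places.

Bootstrap SE is the standard deviation of the 7 replicate medians.
Mean of replicates: (37.30 + 38.20 + 38.06 + 37.94 + 34.08 + 37.08 + 38.49) / 7 = 261.1500 / 7 = 37.3071
Sum of squared deviations: (−0.0071)² + (+0.8929)² + (+0.7529)² + (+0.6329)² + (−3.2271)² + (−0.2271)² + (+1.1829)² = 13.6297
Variance = 13.6297 / 7 = 1.9471
SE* = √1.9471

SE* = 1.395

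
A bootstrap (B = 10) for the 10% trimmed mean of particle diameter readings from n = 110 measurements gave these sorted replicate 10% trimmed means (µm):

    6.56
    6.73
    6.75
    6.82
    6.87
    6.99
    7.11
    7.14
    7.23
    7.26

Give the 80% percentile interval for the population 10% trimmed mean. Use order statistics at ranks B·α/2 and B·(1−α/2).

(6.56, 7.23)

α = 0.20; lower rank = 10 × 0.100 = 1; upper rank = 10 × 0.900 = 9.
The 1st smallest replicate is 6.56; the 9th is 7.23.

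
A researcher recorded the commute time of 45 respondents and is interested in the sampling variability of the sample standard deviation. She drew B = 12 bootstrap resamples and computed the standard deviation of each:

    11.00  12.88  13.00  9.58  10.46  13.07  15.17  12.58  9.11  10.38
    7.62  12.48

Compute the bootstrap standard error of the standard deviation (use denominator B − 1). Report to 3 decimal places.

SE* = 2.115

Bootstrap SE is the standard deviation of the 12 replicate standard deviations.
Mean of replicates: (11.00 + 12.88 + 13.00 + 9.58 + 10.46 + 13.07 + 15.17 + 12.58 + 9.11 + 10.38 + 7.62 + 12.48) / 12 = 137.3300 / 12 = 11.4442
Sum of squared deviations: (−0.4442)² + (+1.4358)² + (+1.5558)² + (−1.8642)² + (−0.9842)² + (+1.6258)² + (+3.7258)² + (+1.1358)² + (−2.3342)² + (−1.0642)² + (−3.8242)² + (+1.0358)² = 49.2165
Variance = 49.2165 / 11 = 4.4742
SE* = √4.4742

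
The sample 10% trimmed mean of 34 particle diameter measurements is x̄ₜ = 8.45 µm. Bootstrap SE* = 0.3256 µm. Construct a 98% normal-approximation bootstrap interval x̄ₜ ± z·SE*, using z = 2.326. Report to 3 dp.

Margin = 2.326 × 0.3256 = 0.7573
Interval: 8.45 ± 0.7573

(7.693, 9.207)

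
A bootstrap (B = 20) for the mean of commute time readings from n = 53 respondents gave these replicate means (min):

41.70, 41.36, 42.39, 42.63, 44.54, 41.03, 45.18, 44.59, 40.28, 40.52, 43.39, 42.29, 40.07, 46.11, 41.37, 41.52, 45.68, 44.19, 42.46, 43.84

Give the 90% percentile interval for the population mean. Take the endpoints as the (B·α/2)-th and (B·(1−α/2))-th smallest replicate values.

(40.07, 45.68)

Sorted replicates: 40.07, 40.28, 40.52, 41.03, 41.36, 41.37, 41.52, 41.70, 42.29, 42.39, 42.46, 42.63, 43.39, 43.84, 44.19, 44.54, 44.59, 45.18, 45.68, 46.11
α = 0.10; lower rank = 20 × 0.050 = 1; upper rank = 20 × 0.950 = 19.
The 1st smallest replicate is 40.07; the 19th is 45.68.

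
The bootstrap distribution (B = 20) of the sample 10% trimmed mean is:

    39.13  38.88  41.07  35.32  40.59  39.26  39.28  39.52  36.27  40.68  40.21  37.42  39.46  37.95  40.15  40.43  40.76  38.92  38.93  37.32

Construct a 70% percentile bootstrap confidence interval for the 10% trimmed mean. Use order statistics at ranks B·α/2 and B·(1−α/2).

Sorted replicates: 35.32, 36.27, 37.32, 37.42, 37.95, 38.88, 38.92, 38.93, 39.13, 39.26, 39.28, 39.46, 39.52, 40.15, 40.21, 40.43, 40.59, 40.68, 40.76, 41.07
α = 0.30; lower rank = 20 × 0.150 = 3; upper rank = 20 × 0.850 = 17.
The 3rd smallest replicate is 37.32; the 17th is 40.59.

(37.32, 40.59)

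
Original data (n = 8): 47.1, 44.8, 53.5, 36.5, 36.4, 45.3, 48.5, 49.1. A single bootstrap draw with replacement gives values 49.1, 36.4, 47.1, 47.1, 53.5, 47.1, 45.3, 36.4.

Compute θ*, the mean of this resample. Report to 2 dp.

Mean = (49.1 + 36.4 + 47.1 + 47.1 + 53.5 + 47.1 + 45.3 + 36.4) / 8 = 362.00 / 8 = 45.25

θ* = 45.25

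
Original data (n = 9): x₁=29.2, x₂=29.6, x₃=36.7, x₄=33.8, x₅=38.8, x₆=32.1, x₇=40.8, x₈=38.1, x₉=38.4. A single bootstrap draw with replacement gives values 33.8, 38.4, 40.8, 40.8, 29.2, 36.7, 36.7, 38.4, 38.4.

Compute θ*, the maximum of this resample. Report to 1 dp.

θ* = 40.8

Maximum = 40.8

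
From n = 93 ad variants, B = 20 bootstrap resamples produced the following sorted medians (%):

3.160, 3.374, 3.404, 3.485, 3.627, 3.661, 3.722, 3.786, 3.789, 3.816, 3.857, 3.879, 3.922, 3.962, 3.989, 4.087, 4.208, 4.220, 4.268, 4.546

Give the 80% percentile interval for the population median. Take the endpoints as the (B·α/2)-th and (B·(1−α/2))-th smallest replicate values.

(3.374, 4.220)

α = 0.20; lower rank = 20 × 0.100 = 2; upper rank = 20 × 0.900 = 18.
The 2nd smallest replicate is 3.374; the 18th is 4.220.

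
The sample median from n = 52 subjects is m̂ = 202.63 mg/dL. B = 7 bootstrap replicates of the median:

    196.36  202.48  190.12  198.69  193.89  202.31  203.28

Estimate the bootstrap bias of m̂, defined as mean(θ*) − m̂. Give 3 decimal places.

bias = −4.469

mean(θ*) = (196.36 + 202.48 + 190.12 + 198.69 + 193.89 + 202.31 + 203.28) / 7 = 198.1614
bias = 198.1614 − 202.63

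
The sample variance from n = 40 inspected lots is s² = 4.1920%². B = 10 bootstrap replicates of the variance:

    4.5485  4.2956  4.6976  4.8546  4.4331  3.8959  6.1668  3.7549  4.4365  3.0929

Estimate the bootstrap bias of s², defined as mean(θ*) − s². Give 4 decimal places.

bias = +0.2256

mean(θ*) = (4.5485 + 4.2956 + 4.6976 + 4.8546 + 4.4331 + 3.8959 + 6.1668 + 3.7549 + 4.4365 + 3.0929) / 10 = 4.41764
bias = 4.41764 − 4.1920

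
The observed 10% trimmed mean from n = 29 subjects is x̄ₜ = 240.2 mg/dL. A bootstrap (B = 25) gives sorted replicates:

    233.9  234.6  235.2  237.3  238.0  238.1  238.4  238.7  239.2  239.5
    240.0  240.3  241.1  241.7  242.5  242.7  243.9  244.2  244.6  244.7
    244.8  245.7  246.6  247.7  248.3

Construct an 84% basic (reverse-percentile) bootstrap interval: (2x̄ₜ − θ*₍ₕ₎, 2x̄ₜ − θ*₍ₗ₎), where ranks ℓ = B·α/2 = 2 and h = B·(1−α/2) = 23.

(233.8, 245.8)

Percentile endpoints at ranks 2 and 23: θ*₍2₎ = 234.6, θ*₍23₎ = 246.6.
Basic interval reflects these around x̄ₜ:
  lower = 2 × 240.2 − 246.6 = 233.8
  upper = 2 × 240.2 − 234.6 = 245.8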